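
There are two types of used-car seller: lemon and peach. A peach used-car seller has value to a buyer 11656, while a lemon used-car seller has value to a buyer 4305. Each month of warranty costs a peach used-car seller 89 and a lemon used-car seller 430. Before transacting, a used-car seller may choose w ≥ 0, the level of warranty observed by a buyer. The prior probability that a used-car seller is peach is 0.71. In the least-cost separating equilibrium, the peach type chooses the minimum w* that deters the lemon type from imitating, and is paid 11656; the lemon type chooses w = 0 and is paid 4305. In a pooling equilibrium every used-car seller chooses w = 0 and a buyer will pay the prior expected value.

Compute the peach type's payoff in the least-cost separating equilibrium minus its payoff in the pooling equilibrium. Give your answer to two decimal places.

610.30

Least-cost separating signal: w* solves 4305 = 11656 − 430·w*, so w* = (11656 − 4305)/430 ≈ 17.0953.
Peach type's separating payoff: 11656 − 89 × w* = 11656 − 89 × (11656 − 4305)/430 = 11656 − 654239/430 ≈ 10134.5140.
Pooling payoff: 0.71 × 11656 + 0.29 × 4305 = 9524.21.
Difference: 10134.5140 − 9524.21 = 610.304, i.e. 610.30 to two decimal places.
The peach type prefers to separate.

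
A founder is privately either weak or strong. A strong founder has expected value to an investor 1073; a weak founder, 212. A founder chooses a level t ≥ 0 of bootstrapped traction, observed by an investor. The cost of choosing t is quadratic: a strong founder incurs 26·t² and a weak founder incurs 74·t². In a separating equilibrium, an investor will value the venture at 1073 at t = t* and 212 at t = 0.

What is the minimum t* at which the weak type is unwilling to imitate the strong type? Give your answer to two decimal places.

The weak type at t = 0 receives 212; imitating at t* yields 1073 − 74·t*².
Indifference: 212 = 1073 − 74·t*², so t*² = (1073 − 212) / 74 ≈ 11.6351.
t* = √11.6351 ≈ 3.41.

3.41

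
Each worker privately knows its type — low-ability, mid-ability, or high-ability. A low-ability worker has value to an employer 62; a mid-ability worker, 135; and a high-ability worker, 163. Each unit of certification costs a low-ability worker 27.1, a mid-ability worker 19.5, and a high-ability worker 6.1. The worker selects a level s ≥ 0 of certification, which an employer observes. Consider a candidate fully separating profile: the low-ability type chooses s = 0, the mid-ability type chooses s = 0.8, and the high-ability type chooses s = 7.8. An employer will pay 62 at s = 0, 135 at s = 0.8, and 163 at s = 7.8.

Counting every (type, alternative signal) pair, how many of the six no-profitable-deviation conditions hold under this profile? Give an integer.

High-ability (own payoff 163 − 6.1×7.8 = 115.42): to s=0 gives 62 → no gain ✓; to s=0.8 gives 135 − 6.1×0.8 = 130.12 → profitable ✗.
Low-ability (own payoff 62): to s=0.8 gives 135 − 27.1×0.8 = 113.32 → profitable ✗; to s=7.8 gives 163 − 27.1×7.8 = -48.38 → no gain ✓.
Mid-ability (own payoff 135 − 19.5×0.8 = 119.4): to s=0 gives 62 → no gain ✓; to s=7.8 gives 163 − 19.5×7.8 = 10.9 → no gain ✓.
4 of the 6 constraints hold; not an equilibrium.

4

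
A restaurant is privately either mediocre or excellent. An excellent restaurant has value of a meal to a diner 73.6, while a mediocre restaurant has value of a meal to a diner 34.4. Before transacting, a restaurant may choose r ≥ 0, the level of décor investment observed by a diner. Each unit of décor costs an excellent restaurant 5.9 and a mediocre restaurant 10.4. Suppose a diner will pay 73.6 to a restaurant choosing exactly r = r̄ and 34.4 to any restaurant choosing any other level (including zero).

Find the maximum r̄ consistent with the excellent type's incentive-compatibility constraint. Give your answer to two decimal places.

6.64

Choosing r̄ yields the excellent type 73.6 − 5.9·r̄; choosing zero yields 34.4.
The excellent type is indifferent at 73.6 − 5.9·r̄ = 34.4, i.e. r̄ = (73.6 − 34.4) / 5.9 ≈ 6.64.
For any r̄ above 6.64 the excellent type would rather pool at zero, so separation collapses.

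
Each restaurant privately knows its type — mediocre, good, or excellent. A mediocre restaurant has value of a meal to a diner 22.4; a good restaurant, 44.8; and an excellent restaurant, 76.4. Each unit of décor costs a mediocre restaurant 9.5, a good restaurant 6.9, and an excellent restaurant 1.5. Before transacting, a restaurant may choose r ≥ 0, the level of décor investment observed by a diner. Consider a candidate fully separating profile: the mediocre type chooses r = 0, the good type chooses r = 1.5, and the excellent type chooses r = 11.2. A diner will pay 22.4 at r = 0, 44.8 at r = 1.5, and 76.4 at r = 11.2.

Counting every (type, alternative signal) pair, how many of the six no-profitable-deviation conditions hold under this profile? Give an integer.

5

Excellent (own payoff 76.4 − 1.5×11.2 = 59.6): to r=0 gives 22.4 → no gain ✓; to r=1.5 gives 44.8 − 1.5×1.5 = 42.55 → no gain ✓.
Good (own payoff 44.8 − 6.9×1.5 = 34.45): to r=0 gives 22.4 → no gain ✓; to r=11.2 gives 76.4 − 6.9×11.2 = -0.88 → no gain ✓.
Mediocre (own payoff 22.4): to r=1.5 gives 44.8 − 9.5×1.5 = 30.55 → profitable ✗; to r=11.2 gives 76.4 − 9.5×11.2 = -30 → no gain ✓.
5 of the 6 constraints hold; not an equilibrium.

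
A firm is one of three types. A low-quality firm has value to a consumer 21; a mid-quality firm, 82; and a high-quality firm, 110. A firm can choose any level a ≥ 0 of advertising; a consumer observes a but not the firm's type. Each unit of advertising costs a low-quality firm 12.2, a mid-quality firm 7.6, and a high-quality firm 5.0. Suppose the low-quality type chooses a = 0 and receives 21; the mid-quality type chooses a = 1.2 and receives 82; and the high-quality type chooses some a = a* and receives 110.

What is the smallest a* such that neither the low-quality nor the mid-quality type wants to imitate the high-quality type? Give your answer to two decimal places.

7.30

Low-quality type (on-path payoff 21) won't mimic when 21 ≥ 110 − 12.2·a*, i.e. a* ≥ 7.30.
Mid-quality type (on-path payoff 82 − 7.6×1.2 = 72.88) won't mimic when 72.88 ≥ 110 − 7.6·a*, i.e. a* ≥ 4.88.
Both must hold, so a* = max(7.30, 4.88) = 7.30. The low-quality type's constraint binds.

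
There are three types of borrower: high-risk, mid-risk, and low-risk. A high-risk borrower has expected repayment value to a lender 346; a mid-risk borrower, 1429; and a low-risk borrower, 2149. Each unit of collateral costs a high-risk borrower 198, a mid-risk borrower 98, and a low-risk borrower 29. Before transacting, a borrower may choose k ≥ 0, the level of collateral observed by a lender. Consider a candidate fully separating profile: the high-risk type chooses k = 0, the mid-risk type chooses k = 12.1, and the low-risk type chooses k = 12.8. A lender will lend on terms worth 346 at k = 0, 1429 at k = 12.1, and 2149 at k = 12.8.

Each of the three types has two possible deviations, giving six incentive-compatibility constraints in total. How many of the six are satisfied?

4

Mid-risk (own payoff 1429 − 98×12.1 = 243.2): to k=0 gives 346 → profitable ✗; to k=12.8 gives 2149 − 98×12.8 = 894.6 → profitable ✗.
High-risk (own payoff 346): to k=12.1 gives 1429 − 198×12.1 = -966.8 → no gain ✓; to k=12.8 gives 2149 − 198×12.8 = -385.4 → no gain ✓.
Low-risk (own payoff 2149 − 29×12.8 = 1777.8): to k=0 gives 346 → no gain ✓; to k=12.1 gives 1429 − 29×12.1 = 1078.1 → no gain ✓.
4 of the 6 constraints hold; not an equilibrium.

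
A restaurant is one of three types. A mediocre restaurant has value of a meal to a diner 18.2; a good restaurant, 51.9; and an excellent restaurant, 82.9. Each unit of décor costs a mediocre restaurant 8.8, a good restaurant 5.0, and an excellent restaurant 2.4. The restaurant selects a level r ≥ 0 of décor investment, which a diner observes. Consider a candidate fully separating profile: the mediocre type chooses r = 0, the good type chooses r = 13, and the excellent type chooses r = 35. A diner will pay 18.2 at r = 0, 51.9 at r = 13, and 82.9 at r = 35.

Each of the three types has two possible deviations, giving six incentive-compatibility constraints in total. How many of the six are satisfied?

3

Good (own payoff 51.9 − 5.0×13 = -13.1): to r=0 gives 18.2 → profitable ✗; to r=35 gives 82.9 − 5.0×35 = -92.1 → no gain ✓.
Excellent (own payoff 82.9 − 2.4×35 = -1.1): to r=0 gives 18.2 → profitable ✗; to r=13 gives 51.9 − 2.4×13 = 20.7 → profitable ✗.
Mediocre (own payoff 18.2): to r=13 gives 51.9 − 8.8×13 = -62.5 → no gain ✓; to r=35 gives 82.9 − 8.8×35 = -225.1 → no gain ✓.
3 of the 6 constraints hold; not an equilibrium.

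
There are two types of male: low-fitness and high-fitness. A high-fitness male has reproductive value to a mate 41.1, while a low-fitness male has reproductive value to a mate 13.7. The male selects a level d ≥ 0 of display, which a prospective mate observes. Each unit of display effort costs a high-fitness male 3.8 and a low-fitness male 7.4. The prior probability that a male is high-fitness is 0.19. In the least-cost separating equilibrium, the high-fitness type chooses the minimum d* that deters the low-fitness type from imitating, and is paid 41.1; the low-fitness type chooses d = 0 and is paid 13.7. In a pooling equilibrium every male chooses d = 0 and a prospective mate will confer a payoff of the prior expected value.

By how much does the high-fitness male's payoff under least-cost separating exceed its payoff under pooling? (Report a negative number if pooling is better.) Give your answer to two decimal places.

8.12

Least-cost separating signal: d* solves 13.7 = 41.1 − 7.4·d*, so d* = (41.1 − 13.7)/7.4 ≈ 3.7027.
High-fitness type's separating payoff: 41.1 − 3.8 × d* = 41.1 − 3.8 × (41.1 − 13.7)/7.4 = 41.1 − 104.12/7.4 ≈ 27.0297.
Pooling payoff: 0.19 × 41.1 + 0.81 × 13.7 = 18.906.
Difference: 27.0297 − 18.906 = 8.1237, i.e. 8.12 to two decimal places.
The high-fitness type prefers to separate.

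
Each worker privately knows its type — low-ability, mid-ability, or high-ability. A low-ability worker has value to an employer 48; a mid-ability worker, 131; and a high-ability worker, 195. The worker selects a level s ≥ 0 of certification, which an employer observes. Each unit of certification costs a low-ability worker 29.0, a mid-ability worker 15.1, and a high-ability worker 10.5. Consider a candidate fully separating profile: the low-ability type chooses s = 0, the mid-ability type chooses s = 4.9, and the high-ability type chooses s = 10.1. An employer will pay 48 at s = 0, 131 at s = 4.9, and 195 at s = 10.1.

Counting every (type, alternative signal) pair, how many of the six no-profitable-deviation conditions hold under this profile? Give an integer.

Low-ability (own payoff 48): to s=4.9 gives 131 − 29.0×4.9 = -11.1 → no gain ✓; to s=10.1 gives 195 − 29.0×10.1 = -97.9 → no gain ✓.
High-ability (own payoff 195 − 10.5×10.1 = 88.95): to s=0 gives 48 → no gain ✓; to s=4.9 gives 131 − 10.5×4.9 = 79.55 → no gain ✓.
Mid-ability (own payoff 131 − 15.1×4.9 = 57.01): to s=0 gives 48 → no gain ✓; to s=10.1 gives 195 − 15.1×10.1 = 42.49 → no gain ✓.
6 of the 6 constraints hold; this profile is a separating equilibrium.

6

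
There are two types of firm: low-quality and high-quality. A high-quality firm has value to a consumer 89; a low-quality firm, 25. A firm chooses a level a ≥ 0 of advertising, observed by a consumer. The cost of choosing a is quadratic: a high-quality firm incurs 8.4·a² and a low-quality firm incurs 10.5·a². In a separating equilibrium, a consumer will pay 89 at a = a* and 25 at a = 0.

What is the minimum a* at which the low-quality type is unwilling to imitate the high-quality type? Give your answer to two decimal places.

The low-quality type at a = 0 receives 25; imitating at a* yields 89 − 10.5·a*².
Indifference: 25 = 89 − 10.5·a*², so a*² = (89 − 25) / 10.5 ≈ 6.0952.
a* = √6.0952 ≈ 2.47.

2.47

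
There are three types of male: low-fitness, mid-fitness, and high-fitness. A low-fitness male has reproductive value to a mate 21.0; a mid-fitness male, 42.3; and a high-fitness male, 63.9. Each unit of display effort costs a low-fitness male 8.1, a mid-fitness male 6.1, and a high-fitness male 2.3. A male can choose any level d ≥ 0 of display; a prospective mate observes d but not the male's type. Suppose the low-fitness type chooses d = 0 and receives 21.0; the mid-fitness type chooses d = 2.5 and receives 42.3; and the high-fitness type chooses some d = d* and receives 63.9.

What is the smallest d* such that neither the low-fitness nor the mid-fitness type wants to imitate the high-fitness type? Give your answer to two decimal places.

Mid-fitness type (on-path payoff 42.3 − 6.1×2.5 = 27.05) won't mimic when 27.05 ≥ 63.9 − 6.1·d*, i.e. d* ≥ 6.04.
Low-fitness type (on-path payoff 21.0) won't mimic when 21.0 ≥ 63.9 − 8.1·d*, i.e. d* ≥ 5.30.
Both must hold, so d* = max(5.30, 6.04) = 6.04. The mid-fitness type's constraint binds.

6.04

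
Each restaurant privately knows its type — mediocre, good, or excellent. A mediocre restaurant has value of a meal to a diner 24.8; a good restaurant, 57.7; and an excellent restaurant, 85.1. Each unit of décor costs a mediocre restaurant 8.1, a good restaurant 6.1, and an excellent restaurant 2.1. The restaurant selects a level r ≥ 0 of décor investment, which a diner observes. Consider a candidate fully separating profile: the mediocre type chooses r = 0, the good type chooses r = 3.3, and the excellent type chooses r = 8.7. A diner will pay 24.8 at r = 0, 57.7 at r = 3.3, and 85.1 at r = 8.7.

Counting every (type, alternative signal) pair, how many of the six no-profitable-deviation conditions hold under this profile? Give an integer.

5

Good (own payoff 57.7 − 6.1×3.3 = 37.57): to r=0 gives 24.8 → no gain ✓; to r=8.7 gives 85.1 − 6.1×8.7 = 32.03 → no gain ✓.
Excellent (own payoff 85.1 − 2.1×8.7 = 66.83): to r=0 gives 24.8 → no gain ✓; to r=3.3 gives 57.7 − 2.1×3.3 = 50.77 → no gain ✓.
Mediocre (own payoff 24.8): to r=3.3 gives 57.7 − 8.1×3.3 = 30.97 → profitable ✗; to r=8.7 gives 85.1 − 8.1×8.7 = 14.63 → no gain ✓.
5 of the 6 constraints hold; not an equilibrium.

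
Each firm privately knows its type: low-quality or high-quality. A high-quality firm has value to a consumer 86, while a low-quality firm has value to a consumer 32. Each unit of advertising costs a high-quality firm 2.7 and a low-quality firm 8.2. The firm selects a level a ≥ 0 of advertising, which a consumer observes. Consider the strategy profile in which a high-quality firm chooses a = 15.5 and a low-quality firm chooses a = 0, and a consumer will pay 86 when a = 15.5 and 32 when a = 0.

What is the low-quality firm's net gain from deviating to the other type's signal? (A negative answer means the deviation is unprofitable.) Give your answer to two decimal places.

-73.10

Playing a = 0 the low-quality firm receives 32.
Deviating to a = 15.5 brings payment 86 at cost 8.2 × 15.5 = 127.1, netting -41.1.
Gain from deviating: -41.1 − 32 = -73.10.
The gain is negative, so the low-quality type's incentive-compatibility constraint is satisfied.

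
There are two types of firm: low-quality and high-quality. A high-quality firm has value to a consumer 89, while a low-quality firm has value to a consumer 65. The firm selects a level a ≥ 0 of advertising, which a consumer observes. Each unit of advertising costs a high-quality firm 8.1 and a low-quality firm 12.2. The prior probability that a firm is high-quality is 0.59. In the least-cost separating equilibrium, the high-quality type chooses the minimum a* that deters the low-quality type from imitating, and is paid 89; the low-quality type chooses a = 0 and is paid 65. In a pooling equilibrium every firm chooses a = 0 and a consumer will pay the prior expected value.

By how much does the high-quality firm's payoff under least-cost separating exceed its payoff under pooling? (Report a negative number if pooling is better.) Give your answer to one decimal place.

Least-cost separating signal: a* solves 65 = 89 − 12.2·a*, so a* = (89 − 65)/12.2 ≈ 1.9672.
High-quality type's separating payoff: 89 − 8.1 × a* = 89 − 8.1 × (89 − 65)/12.2 = 89 − 194.4/12.2 ≈ 73.066.
Pooling payoff: 0.59 × 89 + 0.41 × 65 = 79.16.
Difference: 73.066 − 79.16 = -6.094, i.e. -6.1 to one decimal place.
The high-quality type would prefer the pooling outcome.

-6.1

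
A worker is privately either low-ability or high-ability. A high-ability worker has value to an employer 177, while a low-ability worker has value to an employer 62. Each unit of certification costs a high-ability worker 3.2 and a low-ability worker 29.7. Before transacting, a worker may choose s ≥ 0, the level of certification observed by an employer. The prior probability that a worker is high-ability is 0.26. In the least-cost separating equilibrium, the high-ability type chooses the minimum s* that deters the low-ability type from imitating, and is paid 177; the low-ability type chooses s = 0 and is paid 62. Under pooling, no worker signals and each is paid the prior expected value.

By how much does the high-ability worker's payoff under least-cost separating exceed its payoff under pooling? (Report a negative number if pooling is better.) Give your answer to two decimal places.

Least-cost separating signal: s* solves 62 = 177 − 29.7·s*, so s* = (177 − 62)/29.7 ≈ 3.8721.
High-ability type's separating payoff: 177 − 3.2 × s* = 177 − 3.2 × (177 − 62)/29.7 = 177 − 368/29.7 ≈ 164.6094.
Pooling payoff: 0.26 × 177 + 0.74 × 62 = 91.9.
Difference: 164.6094 − 91.9 = 72.7094, i.e. 72.71 to two decimal places.
The high-ability type prefers to separate.

72.71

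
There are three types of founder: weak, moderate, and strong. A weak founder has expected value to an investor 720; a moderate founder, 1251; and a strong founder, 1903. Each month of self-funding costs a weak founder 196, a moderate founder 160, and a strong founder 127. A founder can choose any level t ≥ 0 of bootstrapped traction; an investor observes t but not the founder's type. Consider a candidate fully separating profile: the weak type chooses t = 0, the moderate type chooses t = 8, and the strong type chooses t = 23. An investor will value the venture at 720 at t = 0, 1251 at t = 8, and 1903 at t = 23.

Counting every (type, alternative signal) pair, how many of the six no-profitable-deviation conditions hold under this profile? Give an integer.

Weak (own payoff 720): to t=8 gives 1251 − 196×8 = -317 → no gain ✓; to t=23 gives 1903 − 196×23 = -2605 → no gain ✓.
Moderate (own payoff 1251 − 160×8 = -29): to t=0 gives 720 → profitable ✗; to t=23 gives 1903 − 160×23 = -1777 → no gain ✓.
Strong (own payoff 1903 − 127×23 = -1018): to t=0 gives 720 → profitable ✗; to t=8 gives 1251 − 127×8 = 235 → profitable ✗.
3 of the 6 constraints hold; not an equilibrium.

3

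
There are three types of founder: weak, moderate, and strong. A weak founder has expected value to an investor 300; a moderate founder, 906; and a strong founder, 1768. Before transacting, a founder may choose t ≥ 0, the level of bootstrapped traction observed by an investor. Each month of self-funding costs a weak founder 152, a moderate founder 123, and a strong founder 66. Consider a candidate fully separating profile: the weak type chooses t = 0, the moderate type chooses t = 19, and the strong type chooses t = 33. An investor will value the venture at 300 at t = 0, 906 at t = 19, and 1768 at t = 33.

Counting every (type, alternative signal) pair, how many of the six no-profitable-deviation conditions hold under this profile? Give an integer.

Strong (own payoff 1768 − 66×33 = -410): to t=0 gives 300 → profitable ✗; to t=19 gives 906 − 66×19 = -348 → profitable ✗.
Weak (own payoff 300): to t=19 gives 906 − 152×19 = -1982 → no gain ✓; to t=33 gives 1768 − 152×33 = -3248 → no gain ✓.
Moderate (own payoff 906 − 123×19 = -1431): to t=0 gives 300 → profitable ✗; to t=33 gives 1768 − 123×33 = -2291 → no gain ✓.
3 of the 6 constraints hold; not an equilibrium.

3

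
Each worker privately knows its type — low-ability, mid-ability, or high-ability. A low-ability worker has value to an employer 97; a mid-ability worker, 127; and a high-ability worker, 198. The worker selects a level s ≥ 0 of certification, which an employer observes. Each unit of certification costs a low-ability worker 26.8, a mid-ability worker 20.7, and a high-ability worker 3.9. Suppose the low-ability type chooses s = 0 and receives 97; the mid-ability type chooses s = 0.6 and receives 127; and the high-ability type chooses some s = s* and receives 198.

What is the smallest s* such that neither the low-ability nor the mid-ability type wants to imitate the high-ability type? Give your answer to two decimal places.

Mid-ability type (on-path payoff 127 − 20.7×0.6 = 114.58) won't mimic when 114.58 ≥ 198 − 20.7·s*, i.e. s* ≥ 4.03.
Low-ability type (on-path payoff 97) won't mimic when 97 ≥ 198 − 26.8·s*, i.e. s* ≥ 3.77.
Both must hold, so s* = max(3.77, 4.03) = 4.03. The mid-ability type's constraint binds.

4.03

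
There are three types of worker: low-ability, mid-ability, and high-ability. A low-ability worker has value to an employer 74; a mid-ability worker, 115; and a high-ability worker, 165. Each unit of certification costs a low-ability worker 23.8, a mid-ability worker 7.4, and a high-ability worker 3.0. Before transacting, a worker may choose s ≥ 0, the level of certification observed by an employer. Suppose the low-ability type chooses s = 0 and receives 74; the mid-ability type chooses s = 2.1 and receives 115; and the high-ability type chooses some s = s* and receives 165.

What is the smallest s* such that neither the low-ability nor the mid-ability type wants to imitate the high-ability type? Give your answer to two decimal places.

Low-ability type (on-path payoff 74) won't mimic when 74 ≥ 165 − 23.8·s*, i.e. s* ≥ 3.82.
Mid-ability type (on-path payoff 115 − 7.4×2.1 = 99.46) won't mimic when 99.46 ≥ 165 − 7.4·s*, i.e. s* ≥ 8.86.
Both must hold, so s* = max(3.82, 8.86) = 8.86. The mid-ability type's constraint binds.

8.86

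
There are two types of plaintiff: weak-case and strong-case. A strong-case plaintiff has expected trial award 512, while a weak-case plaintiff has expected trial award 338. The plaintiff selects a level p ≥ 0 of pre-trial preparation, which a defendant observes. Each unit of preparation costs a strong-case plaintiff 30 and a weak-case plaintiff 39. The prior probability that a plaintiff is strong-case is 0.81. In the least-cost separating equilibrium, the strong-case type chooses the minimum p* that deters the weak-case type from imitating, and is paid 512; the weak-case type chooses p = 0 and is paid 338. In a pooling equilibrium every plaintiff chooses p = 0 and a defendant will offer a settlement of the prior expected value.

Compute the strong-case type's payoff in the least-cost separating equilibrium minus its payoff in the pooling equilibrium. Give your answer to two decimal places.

Least-cost separating signal: p* solves 338 = 512 − 39·p*, so p* = (512 − 338)/39 ≈ 4.4615.
Strong-case type's separating payoff: 512 − 30 × p* = 512 − 30 × (512 − 338)/39 = 512 − 5220/39 ≈ 378.1538.
Pooling payoff: 0.81 × 512 + 0.19 × 338 = 478.94.
Difference: 378.1538 − 478.94 = -100.7862, i.e. -100.79 to two decimal places.
The strong-case type would prefer the pooling outcome.

-100.79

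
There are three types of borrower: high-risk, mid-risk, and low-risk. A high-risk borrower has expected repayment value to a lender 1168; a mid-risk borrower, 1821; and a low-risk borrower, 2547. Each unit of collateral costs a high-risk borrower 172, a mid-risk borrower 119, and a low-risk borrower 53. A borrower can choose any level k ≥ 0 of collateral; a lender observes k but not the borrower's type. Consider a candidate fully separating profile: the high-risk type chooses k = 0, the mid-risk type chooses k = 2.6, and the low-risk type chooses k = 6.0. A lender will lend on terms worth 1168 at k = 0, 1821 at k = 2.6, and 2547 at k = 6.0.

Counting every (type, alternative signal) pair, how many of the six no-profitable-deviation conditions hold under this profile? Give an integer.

3

High-risk (own payoff 1168): to k=2.6 gives 1821 − 172×2.6 = 1373.8 → profitable ✗; to k=6.0 gives 2547 − 172×6.0 = 1515 → profitable ✗.
Mid-risk (own payoff 1821 − 119×2.6 = 1511.6): to k=0 gives 1168 → no gain ✓; to k=6.0 gives 2547 − 119×6.0 = 1833 → profitable ✗.
Low-risk (own payoff 2547 − 53×6.0 = 2229): to k=0 gives 1168 → no gain ✓; to k=2.6 gives 1821 − 53×2.6 = 1683.2 → no gain ✓.
3 of the 6 constraints hold; not an equilibrium.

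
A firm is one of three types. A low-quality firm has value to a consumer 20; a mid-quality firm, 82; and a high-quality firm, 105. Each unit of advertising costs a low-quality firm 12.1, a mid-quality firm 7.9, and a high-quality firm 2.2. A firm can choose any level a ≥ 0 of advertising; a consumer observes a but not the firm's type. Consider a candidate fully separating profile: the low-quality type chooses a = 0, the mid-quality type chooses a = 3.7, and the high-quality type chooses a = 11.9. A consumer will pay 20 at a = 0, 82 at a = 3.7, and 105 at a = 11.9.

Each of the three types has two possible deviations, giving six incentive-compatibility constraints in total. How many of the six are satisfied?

5

Low-quality (own payoff 20): to a=3.7 gives 82 − 12.1×3.7 = 37.23 → profitable ✗; to a=11.9 gives 105 − 12.1×11.9 = -38.99 → no gain ✓.
High-quality (own payoff 105 − 2.2×11.9 = 78.82): to a=0 gives 20 → no gain ✓; to a=3.7 gives 82 − 2.2×3.7 = 73.86 → no gain ✓.
Mid-quality (own payoff 82 − 7.9×3.7 = 52.77): to a=0 gives 20 → no gain ✓; to a=11.9 gives 105 − 7.9×11.9 = 10.99 → no gain ✓.
5 of the 6 constraints hold; not an equilibrium.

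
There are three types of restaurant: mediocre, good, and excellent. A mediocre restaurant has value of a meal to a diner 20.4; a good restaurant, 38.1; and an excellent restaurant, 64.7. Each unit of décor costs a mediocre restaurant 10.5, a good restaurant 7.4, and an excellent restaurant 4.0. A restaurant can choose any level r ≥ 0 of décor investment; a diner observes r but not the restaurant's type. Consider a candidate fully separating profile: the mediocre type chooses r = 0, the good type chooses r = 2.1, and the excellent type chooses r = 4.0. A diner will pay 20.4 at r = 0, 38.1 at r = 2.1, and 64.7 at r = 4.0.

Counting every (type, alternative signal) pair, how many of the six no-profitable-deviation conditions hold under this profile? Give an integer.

4

Excellent (own payoff 64.7 − 4.0×4.0 = 48.7): to r=0 gives 20.4 → no gain ✓; to r=2.1 gives 38.1 − 4.0×2.1 = 29.7 → no gain ✓.
Mediocre (own payoff 20.4): to r=2.1 gives 38.1 − 10.5×2.1 = 16.05 → no gain ✓; to r=4.0 gives 64.7 − 10.5×4.0 = 22.7 → profitable ✗.
Good (own payoff 38.1 − 7.4×2.1 = 22.56): to r=0 gives 20.4 → no gain ✓; to r=4.0 gives 64.7 − 7.4×4.0 = 35.1 → profitable ✗.
4 of the 6 constraints hold; not an equilibrium.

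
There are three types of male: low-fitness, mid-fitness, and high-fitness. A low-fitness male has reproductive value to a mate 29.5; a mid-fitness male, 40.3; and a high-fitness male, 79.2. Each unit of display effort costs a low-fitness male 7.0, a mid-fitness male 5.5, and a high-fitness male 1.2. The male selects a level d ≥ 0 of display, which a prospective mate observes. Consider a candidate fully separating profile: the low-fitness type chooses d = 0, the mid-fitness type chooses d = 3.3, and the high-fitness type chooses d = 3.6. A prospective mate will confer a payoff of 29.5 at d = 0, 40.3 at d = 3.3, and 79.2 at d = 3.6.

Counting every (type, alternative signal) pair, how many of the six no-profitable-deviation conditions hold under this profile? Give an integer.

3

High-fitness (own payoff 79.2 − 1.2×3.6 = 74.88): to d=0 gives 29.5 → no gain ✓; to d=3.3 gives 40.3 − 1.2×3.3 = 36.34 → no gain ✓.
Mid-fitness (own payoff 40.3 − 5.5×3.3 = 22.15): to d=0 gives 29.5 → profitable ✗; to d=3.6 gives 79.2 − 5.5×3.6 = 59.4 → profitable ✗.
Low-fitness (own payoff 29.5): to d=3.3 gives 40.3 − 7.0×3.3 = 17.2 → no gain ✓; to d=3.6 gives 79.2 − 7.0×3.6 = 54 → profitable ✗.
3 of the 6 constraints hold; not an equilibrium.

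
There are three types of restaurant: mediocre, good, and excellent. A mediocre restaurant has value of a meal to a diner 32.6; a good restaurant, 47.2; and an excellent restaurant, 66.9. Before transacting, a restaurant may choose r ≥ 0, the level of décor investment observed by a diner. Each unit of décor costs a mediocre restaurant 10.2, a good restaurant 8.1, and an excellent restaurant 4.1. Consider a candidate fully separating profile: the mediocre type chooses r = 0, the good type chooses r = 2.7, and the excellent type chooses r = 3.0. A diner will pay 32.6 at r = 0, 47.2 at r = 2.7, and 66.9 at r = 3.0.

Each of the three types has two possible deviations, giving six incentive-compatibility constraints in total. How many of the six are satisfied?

Good (own payoff 47.2 − 8.1×2.7 = 25.33): to r=0 gives 32.6 → profitable ✗; to r=3.0 gives 66.9 − 8.1×3.0 = 42.6 → profitable ✗.
Excellent (own payoff 66.9 − 4.1×3.0 = 54.6): to r=0 gives 32.6 → no gain ✓; to r=2.7 gives 47.2 − 4.1×2.7 = 36.13 → no gain ✓.
Mediocre (own payoff 32.6): to r=2.7 gives 47.2 − 10.2×2.7 = 19.66 → no gain ✓; to r=3.0 gives 66.9 − 10.2×3.0 = 36.3 → profitable ✗.
3 of the 6 constraints hold; not an equilibrium.

3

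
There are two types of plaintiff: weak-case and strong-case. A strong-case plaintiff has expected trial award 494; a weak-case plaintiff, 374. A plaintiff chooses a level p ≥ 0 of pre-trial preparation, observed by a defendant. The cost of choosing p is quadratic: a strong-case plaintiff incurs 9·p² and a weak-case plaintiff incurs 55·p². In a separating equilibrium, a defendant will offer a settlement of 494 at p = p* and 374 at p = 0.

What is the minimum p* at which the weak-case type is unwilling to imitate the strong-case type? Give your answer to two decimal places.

1.48

The weak-case type at p = 0 receives 374; imitating at p* yields 494 − 55·p*².
Indifference: 374 = 494 − 55·p*², so p*² = (494 − 374) / 55 ≈ 2.1818.
p* = √2.1818 ≈ 1.48.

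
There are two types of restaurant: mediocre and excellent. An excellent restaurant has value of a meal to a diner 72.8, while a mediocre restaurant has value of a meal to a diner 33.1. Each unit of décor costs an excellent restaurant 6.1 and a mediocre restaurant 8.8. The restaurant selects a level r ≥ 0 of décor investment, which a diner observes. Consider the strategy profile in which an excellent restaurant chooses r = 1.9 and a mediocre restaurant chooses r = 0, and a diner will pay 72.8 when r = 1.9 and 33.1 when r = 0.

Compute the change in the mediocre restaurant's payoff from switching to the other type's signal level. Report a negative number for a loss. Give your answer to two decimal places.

22.98

Playing r = 0 the mediocre restaurant receives 33.1.
Deviating to r = 1.9 brings payment 72.8 at cost 8.8 × 1.9 = 16.72, netting 56.08.
Gain from deviating: 56.08 − 33.1 = 22.98.
The gain is positive, so the mediocre type's incentive-compatibility constraint is violated — this profile is not a separating equilibrium.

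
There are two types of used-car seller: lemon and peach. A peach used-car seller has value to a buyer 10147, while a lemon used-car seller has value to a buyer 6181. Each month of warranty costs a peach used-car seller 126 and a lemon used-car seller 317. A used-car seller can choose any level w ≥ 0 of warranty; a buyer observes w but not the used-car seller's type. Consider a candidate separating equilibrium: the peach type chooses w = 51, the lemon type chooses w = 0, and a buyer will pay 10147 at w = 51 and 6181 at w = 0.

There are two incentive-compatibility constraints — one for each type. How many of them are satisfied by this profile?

Lemon type: stay at 0 → 6181; mimic → 10147 − 317 × 51 = -6020. IC holds (6181 ≥ -6020).
Peach type: signal → 10147 − 126 × 51 = 3721; deviate to 0 → 6181. IC fails (3721 < 6181).
1 of 2 constraints hold, so this profile is not an equilibrium.

1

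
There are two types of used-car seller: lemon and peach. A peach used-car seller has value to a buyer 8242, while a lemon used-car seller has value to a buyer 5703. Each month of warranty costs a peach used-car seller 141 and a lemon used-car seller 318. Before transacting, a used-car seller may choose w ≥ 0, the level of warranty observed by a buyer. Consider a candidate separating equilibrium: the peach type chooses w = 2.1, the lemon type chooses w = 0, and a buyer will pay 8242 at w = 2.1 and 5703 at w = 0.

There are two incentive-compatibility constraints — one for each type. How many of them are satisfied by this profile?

1

Lemon type: stay at 0 → 5703; mimic → 8242 − 318 × 2.1 = 7574.2. IC fails (5703 < 7574.2).
Peach type: signal → 8242 − 141 × 2.1 = 7945.9; deviate to 0 → 5703. IC holds (7945.9 ≥ 5703).
1 of 2 constraints hold, so this profile is not an equilibrium.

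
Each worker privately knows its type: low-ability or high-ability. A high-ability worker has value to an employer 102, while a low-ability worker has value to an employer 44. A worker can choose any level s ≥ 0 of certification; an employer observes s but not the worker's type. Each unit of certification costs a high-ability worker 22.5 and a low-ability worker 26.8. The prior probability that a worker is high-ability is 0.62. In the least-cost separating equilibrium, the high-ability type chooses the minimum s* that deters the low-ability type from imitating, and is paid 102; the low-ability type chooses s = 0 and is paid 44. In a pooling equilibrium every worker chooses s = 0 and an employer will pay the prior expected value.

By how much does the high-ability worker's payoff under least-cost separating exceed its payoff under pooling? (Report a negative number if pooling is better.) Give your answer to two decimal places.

-26.65

Least-cost separating signal: s* solves 44 = 102 − 26.8·s*, so s* = (102 − 44)/26.8 ≈ 2.1642.
High-ability type's separating payoff: 102 − 22.5 × s* = 102 − 22.5 × (102 − 44)/26.8 = 102 − 1305/26.8 ≈ 53.3060.
Pooling payoff: 0.62 × 102 + 0.38 × 44 = 79.96.
Difference: 53.3060 − 79.96 = -26.654, i.e. -26.65 to two decimal places.
The high-ability type would prefer the pooling outcome.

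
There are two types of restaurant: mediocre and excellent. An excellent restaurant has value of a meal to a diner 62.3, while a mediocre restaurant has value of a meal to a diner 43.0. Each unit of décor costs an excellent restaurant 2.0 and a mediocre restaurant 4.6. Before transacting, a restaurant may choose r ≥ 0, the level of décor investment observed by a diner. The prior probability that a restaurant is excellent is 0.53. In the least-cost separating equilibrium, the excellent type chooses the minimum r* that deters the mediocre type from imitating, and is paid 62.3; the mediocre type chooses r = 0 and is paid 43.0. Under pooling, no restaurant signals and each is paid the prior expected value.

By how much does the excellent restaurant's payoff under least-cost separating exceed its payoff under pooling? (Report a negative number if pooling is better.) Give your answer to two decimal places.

Least-cost separating signal: r* solves 43.0 = 62.3 − 4.6·r*, so r* = (62.3 − 43.0)/4.6 ≈ 4.1957.
Excellent type's separating payoff: 62.3 − 2.0 × r* = 62.3 − 2.0 × (62.3 − 43.0)/4.6 = 62.3 − 38.6/4.6 ≈ 53.9087.
Pooling payoff: 0.53 × 62.3 + 0.47 × 43.0 = 53.229.
Difference: 53.9087 − 53.229 = 0.6797, i.e. 0.68 to two decimal places.
The excellent type prefers to separate.

0.68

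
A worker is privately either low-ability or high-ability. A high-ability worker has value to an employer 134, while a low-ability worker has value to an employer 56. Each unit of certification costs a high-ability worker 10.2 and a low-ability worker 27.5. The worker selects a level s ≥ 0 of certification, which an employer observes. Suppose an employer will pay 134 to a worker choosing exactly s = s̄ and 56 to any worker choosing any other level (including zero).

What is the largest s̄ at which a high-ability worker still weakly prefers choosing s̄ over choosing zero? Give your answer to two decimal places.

Choosing s̄ yields the high-ability type 134 − 10.2·s̄; choosing zero yields 56.
The high-ability type is indifferent at 134 − 10.2·s̄ = 56, i.e. s̄ = (134 − 56) / 10.2 ≈ 7.65.
For any s̄ above 7.65 the high-ability type would rather pool at zero, so separation collapses.

7.65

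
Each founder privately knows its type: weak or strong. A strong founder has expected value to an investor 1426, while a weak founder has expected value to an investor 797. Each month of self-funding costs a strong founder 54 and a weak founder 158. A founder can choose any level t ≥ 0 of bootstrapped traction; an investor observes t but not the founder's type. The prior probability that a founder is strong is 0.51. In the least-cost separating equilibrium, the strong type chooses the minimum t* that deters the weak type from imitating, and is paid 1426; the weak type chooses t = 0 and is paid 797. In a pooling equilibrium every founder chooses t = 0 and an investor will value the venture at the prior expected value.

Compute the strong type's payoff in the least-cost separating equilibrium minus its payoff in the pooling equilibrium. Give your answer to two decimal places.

93.24

Least-cost separating signal: t* solves 797 = 1426 − 158·t*, so t* = (1426 − 797)/158 ≈ 3.9810.
Strong type's separating payoff: 1426 − 54 × t* = 1426 − 54 × (1426 − 797)/158 = 1426 − 33966/158 ≈ 1211.0253.
Pooling payoff: 0.51 × 1426 + 0.49 × 797 = 1117.79.
Difference: 1211.0253 − 1117.79 = 93.2353, i.e. 93.24 to two decimal places.
The strong type prefers to separate.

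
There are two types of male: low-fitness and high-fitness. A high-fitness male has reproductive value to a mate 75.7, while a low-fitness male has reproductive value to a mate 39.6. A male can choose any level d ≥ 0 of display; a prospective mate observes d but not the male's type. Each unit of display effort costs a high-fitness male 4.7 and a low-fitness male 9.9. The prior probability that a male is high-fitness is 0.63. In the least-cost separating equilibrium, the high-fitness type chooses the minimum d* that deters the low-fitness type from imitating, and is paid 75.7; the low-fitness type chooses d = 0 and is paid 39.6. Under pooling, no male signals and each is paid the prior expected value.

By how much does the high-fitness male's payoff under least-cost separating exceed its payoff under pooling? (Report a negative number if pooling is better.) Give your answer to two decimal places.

-3.78

Least-cost separating signal: d* solves 39.6 = 75.7 − 9.9·d*, so d* = (75.7 − 39.6)/9.9 ≈ 3.6465.
High-fitness type's separating payoff: 75.7 − 4.7 × d* = 75.7 − 4.7 × (75.7 − 39.6)/9.9 = 75.7 − 169.67/9.9 ≈ 58.5616.
Pooling payoff: 0.63 × 75.7 + 0.37 × 39.6 = 62.343.
Difference: 58.5616 − 62.343 = -3.7814, i.e. -3.78 to two decimal places.
The high-fitness type would prefer the pooling outcome.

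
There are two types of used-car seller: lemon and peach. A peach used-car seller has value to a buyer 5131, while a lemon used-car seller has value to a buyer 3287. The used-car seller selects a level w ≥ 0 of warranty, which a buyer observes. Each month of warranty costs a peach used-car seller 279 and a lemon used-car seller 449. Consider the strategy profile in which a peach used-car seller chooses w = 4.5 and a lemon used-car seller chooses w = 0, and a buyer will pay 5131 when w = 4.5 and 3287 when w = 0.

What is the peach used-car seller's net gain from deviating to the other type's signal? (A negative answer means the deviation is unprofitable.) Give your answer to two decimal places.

-588.50

Playing w = 4.5 the peach used-car seller receives 5131 − 279 × 4.5 = 3875.5.
Deviating to w = 0 yields 3287 instead.
Gain from deviating: 3287 − 3875.5 = -588.50.
The gain is negative, so the peach type's incentive-compatibility constraint is satisfied.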